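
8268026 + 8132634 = 16400660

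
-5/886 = -1 + 881/886 = - 0.01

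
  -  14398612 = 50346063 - 64744675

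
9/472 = 9/472 = 0.02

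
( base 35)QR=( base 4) 32221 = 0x3a9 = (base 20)26H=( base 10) 937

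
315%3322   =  315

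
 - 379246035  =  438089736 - 817335771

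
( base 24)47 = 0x67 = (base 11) 94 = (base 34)31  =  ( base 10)103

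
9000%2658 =1026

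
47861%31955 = 15906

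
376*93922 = 35314672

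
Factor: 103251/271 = 3^1*127^1 = 381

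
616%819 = 616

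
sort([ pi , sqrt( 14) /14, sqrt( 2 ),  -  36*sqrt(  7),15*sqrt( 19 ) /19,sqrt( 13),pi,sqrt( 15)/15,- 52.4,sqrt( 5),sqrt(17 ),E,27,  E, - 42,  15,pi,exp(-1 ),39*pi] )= [ -36*sqrt(7), - 52.4, - 42,sqrt( 15 )/15, sqrt( 14 ) /14,  exp( - 1 ),sqrt(2 ),sqrt( 5),E,E,pi , pi,pi,15*sqrt( 19)/19,sqrt(13),sqrt( 17),15,27, 39*pi ]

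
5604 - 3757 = 1847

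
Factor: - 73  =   - 73^1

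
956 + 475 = 1431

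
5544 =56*99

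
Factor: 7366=2^1 * 29^1*127^1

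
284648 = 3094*92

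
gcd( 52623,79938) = 9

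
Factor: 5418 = 2^1 * 3^2*7^1 * 43^1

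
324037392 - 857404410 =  - 533367018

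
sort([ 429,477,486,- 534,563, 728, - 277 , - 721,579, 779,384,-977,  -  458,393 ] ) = [-977,  -  721,  -  534, - 458 , - 277,384,393, 429,477,486,563, 579,  728,779 ] 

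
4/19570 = 2/9785 = 0.00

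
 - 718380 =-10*71838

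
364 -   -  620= 984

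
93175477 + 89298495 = 182473972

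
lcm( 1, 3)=3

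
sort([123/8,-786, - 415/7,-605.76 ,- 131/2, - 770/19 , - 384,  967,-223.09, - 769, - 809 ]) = [ - 809,-786, - 769,  -  605.76, - 384, - 223.09, - 131/2 , - 415/7 , - 770/19,123/8, 967] 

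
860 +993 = 1853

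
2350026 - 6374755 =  - 4024729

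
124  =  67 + 57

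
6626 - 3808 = 2818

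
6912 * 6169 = 42640128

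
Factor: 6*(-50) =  - 300 = - 2^2 * 3^1*5^2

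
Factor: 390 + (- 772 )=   -  2^1 * 191^1  =  -382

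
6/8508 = 1/1418 = 0.00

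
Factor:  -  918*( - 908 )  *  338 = 2^4 *3^3*13^2*17^1 *227^1 = 281737872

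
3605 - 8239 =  - 4634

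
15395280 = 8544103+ 6851177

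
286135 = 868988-582853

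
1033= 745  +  288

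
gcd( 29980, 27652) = 4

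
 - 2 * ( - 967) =1934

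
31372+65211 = 96583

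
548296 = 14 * 39164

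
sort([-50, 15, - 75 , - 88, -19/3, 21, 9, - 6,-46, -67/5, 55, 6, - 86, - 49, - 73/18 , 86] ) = [  -  88, - 86, - 75, - 50,  -  49, - 46,-67/5, - 19/3 , - 6, - 73/18, 6, 9,15,21, 55, 86]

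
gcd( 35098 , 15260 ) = 1526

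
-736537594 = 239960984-976498578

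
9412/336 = 2353/84 = 28.01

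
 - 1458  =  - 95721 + 94263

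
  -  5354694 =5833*( - 918 ) 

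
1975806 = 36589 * 54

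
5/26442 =5/26442 =0.00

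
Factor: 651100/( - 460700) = -271^( - 1)*383^1 = - 383/271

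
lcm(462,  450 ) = 34650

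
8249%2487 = 788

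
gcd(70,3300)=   10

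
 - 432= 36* ( - 12 ) 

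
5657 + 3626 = 9283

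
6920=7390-470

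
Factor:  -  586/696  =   - 2^( - 2)*3^( -1 )*29^ ( - 1)*293^1 = -  293/348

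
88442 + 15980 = 104422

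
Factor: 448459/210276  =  2^(-2)*3^( - 4)*691^1=691/324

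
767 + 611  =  1378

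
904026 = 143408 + 760618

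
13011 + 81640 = 94651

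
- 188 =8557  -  8745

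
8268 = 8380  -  112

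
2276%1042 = 192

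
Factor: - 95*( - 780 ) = 74100 = 2^2*3^1*5^2*13^1*19^1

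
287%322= 287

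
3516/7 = 3516/7 = 502.29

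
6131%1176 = 251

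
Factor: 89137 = 89137^1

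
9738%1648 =1498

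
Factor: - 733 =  - 733^1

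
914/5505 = 914/5505 = 0.17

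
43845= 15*2923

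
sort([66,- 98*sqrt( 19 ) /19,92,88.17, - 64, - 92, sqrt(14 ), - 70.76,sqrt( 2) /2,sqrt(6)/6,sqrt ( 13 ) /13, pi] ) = [ - 92,  -  70.76,-64 ,-98*sqrt(19 ) /19 , sqrt(13 ) /13,sqrt ( 6)/6,sqrt(2) /2,pi,sqrt(14), 66,88.17,  92]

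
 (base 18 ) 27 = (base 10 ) 43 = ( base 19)25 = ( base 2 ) 101011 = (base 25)1I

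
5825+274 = 6099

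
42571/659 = 42571/659 = 64.60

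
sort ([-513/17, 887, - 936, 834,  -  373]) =[ - 936, - 373, - 513/17,834,887]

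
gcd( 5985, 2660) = 665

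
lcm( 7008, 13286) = 637728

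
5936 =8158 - 2222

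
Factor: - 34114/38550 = -17057/19275 =- 3^ ( - 1)*5^(-2) * 37^1*257^( - 1) * 461^1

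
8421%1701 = 1617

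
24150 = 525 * 46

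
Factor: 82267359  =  3^1 * 19^1*83^1 * 17389^1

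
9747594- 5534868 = 4212726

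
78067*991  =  77364397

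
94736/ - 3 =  - 31579+1/3 = - 31578.67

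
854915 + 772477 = 1627392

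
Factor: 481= 13^1*37^1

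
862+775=1637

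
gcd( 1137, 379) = 379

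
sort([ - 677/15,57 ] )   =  [ - 677/15, 57]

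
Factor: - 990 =-2^1*3^2*5^1*11^1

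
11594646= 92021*126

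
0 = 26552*0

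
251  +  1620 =1871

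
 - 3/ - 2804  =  3/2804 = 0.00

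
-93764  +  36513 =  - 57251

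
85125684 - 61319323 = 23806361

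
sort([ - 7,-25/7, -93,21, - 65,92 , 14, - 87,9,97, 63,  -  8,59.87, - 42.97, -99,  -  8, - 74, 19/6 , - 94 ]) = [  -  99 , - 94, - 93, - 87, - 74,-65,  -  42.97,  -  8, - 8,-7, - 25/7,19/6, 9,14,21,59.87, 63, 92 , 97 ]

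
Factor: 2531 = 2531^1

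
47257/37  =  47257/37 = 1277.22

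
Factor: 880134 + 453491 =1333625 = 5^3* 47^1 * 227^1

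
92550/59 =92550/59=1568.64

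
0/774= 0 = 0.00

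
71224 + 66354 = 137578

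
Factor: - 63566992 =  - 2^4*3972937^1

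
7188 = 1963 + 5225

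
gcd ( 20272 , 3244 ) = 4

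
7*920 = 6440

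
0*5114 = 0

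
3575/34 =105 + 5/34   =  105.15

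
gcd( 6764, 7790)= 38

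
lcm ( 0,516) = 0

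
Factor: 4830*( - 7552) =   -  2^8 * 3^1 * 5^1*7^1 * 23^1 *59^1 = - 36476160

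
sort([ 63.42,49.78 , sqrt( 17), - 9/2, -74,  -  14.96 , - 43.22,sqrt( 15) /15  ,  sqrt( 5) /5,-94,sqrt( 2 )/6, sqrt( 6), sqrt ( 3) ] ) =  [-94,-74, - 43.22 ,-14.96,-9/2, sqrt( 2)/6, sqrt( 15 )/15 , sqrt(5)/5, sqrt( 3 ),sqrt( 6), sqrt(17),49.78,63.42] 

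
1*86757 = 86757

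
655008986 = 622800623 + 32208363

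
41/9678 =41/9678  =  0.00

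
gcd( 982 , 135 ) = 1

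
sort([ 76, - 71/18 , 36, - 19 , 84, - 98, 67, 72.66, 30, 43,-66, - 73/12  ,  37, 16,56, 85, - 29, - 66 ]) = [ - 98, - 66, - 66, - 29, - 19, - 73/12, - 71/18, 16, 30,36,37, 43, 56 , 67,72.66, 76, 84, 85 ] 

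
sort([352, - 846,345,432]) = [-846, 345, 352, 432 ] 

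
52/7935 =52/7935= 0.01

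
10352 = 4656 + 5696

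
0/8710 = 0 = 0.00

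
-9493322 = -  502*18911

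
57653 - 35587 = 22066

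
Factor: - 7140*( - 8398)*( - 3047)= - 182703360840 = - 2^3*3^1*5^1*7^1* 11^1 * 13^1*17^2*19^1*277^1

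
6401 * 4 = 25604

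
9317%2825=842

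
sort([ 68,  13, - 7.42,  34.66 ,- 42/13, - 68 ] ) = [-68, - 7.42, -42/13, 13,34.66, 68 ]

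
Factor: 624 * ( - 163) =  - 101712 = - 2^4 * 3^1*13^1 * 163^1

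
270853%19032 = 4405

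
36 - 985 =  - 949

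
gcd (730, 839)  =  1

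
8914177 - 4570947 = 4343230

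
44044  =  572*77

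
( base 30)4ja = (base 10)4180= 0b1000001010100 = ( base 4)1001110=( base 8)10124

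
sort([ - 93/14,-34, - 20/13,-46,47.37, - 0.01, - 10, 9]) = [  -  46, - 34, - 10, - 93/14,-20/13, - 0.01, 9, 47.37 ]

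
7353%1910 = 1623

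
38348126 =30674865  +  7673261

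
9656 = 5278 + 4378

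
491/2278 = 491/2278 = 0.22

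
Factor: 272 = 2^4*17^1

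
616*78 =48048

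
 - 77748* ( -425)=33042900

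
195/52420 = 39/10484=0.00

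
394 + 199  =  593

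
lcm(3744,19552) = 175968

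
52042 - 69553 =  - 17511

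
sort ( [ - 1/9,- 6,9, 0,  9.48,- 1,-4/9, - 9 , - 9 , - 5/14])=[ - 9, - 9,-6, - 1, - 4/9, - 5/14, - 1/9, 0, 9, 9.48]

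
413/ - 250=  -  2 + 87/250 = - 1.65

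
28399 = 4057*7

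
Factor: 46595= 5^1*9319^1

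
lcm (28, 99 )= 2772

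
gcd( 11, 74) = 1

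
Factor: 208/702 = 2^3* 3^ ( - 3) = 8/27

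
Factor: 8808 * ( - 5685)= - 50073480 = -2^3*3^2*5^1*367^1*379^1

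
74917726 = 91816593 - 16898867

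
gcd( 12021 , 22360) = 1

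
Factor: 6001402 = 2^1*11^1*53^1 * 5147^1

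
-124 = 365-489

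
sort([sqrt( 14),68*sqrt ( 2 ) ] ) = [ sqrt (14 ),  68*sqrt( 2)]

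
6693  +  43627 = 50320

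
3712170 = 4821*770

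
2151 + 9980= 12131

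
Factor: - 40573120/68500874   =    -  20286560/34250437=-2^5*5^1*7^1*13^( - 1 )*59^1*307^1*2634649^( - 1 )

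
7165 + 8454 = 15619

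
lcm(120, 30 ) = 120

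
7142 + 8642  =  15784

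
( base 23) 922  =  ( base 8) 11311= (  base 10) 4809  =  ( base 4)1023021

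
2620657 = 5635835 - 3015178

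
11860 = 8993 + 2867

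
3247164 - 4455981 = - 1208817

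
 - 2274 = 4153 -6427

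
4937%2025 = 887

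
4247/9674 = 4247/9674 = 0.44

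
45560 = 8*5695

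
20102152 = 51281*392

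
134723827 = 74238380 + 60485447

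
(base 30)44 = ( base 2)1111100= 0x7c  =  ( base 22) 5e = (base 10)124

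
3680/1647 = 2 + 386/1647 = 2.23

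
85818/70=42909/35 = 1225.97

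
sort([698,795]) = [ 698, 795] 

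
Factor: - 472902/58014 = -3^( - 1)*11^( - 1 )*269^1 = - 269/33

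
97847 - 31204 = 66643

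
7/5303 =7/5303 = 0.00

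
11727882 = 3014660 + 8713222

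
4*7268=29072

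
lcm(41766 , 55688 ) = 167064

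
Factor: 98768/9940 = 24692/2485  =  2^2*5^ (  -  1)*7^( - 1 )*71^( - 1 ) * 6173^1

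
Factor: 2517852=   2^2*3^1*209821^1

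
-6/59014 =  - 3/29507= - 0.00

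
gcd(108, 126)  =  18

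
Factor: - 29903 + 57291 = 27388 = 2^2 * 41^1*167^1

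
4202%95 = 22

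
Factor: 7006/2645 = 2^1*5^ ( -1 )*23^( - 2)*31^1 * 113^1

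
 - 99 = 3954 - 4053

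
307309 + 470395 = 777704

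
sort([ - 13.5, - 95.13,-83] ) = [ - 95.13, - 83,  -  13.5] 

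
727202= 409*1778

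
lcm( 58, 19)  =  1102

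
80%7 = 3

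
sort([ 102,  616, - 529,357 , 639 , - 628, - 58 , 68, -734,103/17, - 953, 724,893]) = [ - 953, - 734,- 628, - 529, - 58, 103/17 , 68,  102,357 , 616, 639,  724,893 ] 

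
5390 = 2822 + 2568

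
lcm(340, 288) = 24480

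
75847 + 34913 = 110760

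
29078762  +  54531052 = 83609814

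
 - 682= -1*682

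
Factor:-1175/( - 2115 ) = 5/9 = 3^( - 2) * 5^1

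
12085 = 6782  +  5303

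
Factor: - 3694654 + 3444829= - 249825 = - 3^1*5^2 * 3331^1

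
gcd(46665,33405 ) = 255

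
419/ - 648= - 419/648 = - 0.65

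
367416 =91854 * 4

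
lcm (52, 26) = 52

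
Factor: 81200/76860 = 580/549= 2^2*3^ ( - 2)*5^1*29^1 * 61^(- 1 ) 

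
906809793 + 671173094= 1577982887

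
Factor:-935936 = -2^11*457^1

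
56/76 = 14/19   =  0.74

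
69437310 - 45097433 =24339877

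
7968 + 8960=16928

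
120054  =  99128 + 20926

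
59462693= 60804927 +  - 1342234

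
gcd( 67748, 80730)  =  2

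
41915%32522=9393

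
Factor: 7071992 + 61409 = 11^1 * 61^1 * 10631^1 = 7133401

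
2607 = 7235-4628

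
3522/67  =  3522/67  =  52.57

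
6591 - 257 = 6334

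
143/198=13/18= 0.72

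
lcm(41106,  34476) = 1068756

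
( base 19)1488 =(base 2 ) 10000100001111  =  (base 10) 8463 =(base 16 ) 210f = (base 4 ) 2010033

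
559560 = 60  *9326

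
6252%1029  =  78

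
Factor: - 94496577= - 3^1*7^1*4499837^1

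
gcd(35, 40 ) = 5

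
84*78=6552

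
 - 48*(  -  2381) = 114288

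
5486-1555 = 3931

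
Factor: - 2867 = -47^1*61^1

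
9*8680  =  78120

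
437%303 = 134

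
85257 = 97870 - 12613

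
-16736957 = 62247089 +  - 78984046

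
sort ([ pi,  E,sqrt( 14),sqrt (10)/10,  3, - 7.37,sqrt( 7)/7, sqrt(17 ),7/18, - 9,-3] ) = [ - 9, - 7.37,- 3,sqrt ( 10 ) /10  ,  sqrt(7)/7, 7/18, E,3,pi, sqrt(14),sqrt(  17 ) ] 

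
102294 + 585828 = 688122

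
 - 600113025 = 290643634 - 890756659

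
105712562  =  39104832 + 66607730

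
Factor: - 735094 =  -2^1*367547^1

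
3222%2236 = 986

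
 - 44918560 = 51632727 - 96551287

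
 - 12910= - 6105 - 6805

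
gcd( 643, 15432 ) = 643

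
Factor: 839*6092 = 2^2*839^1*1523^1  =  5111188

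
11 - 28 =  - 17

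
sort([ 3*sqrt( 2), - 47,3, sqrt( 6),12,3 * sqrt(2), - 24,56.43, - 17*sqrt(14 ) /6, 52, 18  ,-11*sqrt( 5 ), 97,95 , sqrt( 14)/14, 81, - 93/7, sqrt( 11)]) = [  -  47, - 11*sqrt( 5 ), - 24, - 93/7, - 17*sqrt( 14)/6, sqrt( 14 )/14,sqrt( 6 ), 3, sqrt (11), 3*sqrt (2),3*sqrt( 2),12, 18, 52, 56.43, 81, 95,97 ]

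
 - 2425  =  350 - 2775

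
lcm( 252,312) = 6552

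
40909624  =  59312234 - 18402610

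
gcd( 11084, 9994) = 2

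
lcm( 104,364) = 728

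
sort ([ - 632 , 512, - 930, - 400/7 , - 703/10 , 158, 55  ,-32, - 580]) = [ - 930 , - 632, - 580, - 703/10, - 400/7, -32,55,158,512]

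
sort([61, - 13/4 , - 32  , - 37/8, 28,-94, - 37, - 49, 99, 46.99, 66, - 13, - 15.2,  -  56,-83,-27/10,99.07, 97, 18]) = [ - 94,-83 ,  -  56, - 49, - 37, - 32,-15.2, - 13,- 37/8, - 13/4, - 27/10,18,28, 46.99, 61, 66 , 97, 99,  99.07] 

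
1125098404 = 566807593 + 558290811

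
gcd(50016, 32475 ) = 3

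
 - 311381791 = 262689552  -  574071343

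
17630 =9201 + 8429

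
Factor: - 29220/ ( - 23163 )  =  2^2*5^1*7^( - 1 )*487^1*1103^( - 1)=9740/7721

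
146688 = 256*573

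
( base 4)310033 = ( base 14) 130b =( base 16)d0f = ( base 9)4524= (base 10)3343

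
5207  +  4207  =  9414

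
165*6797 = 1121505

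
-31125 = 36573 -67698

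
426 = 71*6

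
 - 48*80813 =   -  3879024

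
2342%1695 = 647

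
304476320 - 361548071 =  - 57071751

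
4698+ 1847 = 6545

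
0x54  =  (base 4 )1110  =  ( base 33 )2i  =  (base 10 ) 84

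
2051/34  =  2051/34 = 60.32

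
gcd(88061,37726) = 1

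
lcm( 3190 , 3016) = 165880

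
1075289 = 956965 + 118324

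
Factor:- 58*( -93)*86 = 2^2*3^1 * 29^1* 31^1*43^1 = 463884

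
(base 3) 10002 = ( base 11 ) 76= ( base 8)123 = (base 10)83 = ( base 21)3k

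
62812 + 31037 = 93849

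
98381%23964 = 2525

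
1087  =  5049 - 3962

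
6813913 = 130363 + 6683550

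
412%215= 197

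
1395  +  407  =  1802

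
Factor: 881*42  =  37002 = 2^1*3^1 * 7^1 * 881^1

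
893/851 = 893/851 = 1.05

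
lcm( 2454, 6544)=19632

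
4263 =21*203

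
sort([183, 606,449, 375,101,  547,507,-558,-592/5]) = [ - 558,-592/5, 101,183, 375, 449 , 507,  547, 606] 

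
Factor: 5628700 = 2^2*5^2*7^1*11^1*17^1*43^1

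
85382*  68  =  5805976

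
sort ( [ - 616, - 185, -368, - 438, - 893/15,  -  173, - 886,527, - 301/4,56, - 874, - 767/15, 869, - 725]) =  [ - 886,-874, - 725, - 616 ,-438, - 368,-185 , - 173,  -  301/4, - 893/15, - 767/15,56,527,  869]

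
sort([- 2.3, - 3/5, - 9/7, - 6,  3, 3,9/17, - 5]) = [ - 6,  -  5,-2.3,  -  9/7,  -  3/5,  9/17,3, 3]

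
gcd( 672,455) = 7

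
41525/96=41525/96 =432.55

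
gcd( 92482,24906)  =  2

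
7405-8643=  -  1238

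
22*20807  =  457754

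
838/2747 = 838/2747 = 0.31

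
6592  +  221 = 6813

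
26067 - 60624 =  - 34557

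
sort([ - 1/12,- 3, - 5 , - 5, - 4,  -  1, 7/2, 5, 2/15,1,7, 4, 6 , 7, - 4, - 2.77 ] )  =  [ - 5 , - 5, - 4, - 4, - 3, - 2.77, - 1, - 1/12, 2/15,1, 7/2,4, 5, 6,7, 7] 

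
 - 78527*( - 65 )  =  5104255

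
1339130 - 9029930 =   -  7690800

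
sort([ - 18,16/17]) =[ - 18, 16/17]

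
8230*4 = 32920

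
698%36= 14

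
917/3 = 305+2/3 = 305.67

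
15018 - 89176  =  - 74158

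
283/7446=283/7446 = 0.04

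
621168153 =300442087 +320726066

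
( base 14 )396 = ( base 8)1320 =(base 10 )720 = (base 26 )11i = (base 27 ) QI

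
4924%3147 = 1777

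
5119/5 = 1023 + 4/5 = 1023.80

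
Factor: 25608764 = 2^2*41^1*156151^1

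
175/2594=175/2594= 0.07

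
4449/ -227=- 20  +  91/227 = - 19.60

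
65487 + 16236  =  81723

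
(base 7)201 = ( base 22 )4B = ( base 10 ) 99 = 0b1100011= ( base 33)30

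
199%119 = 80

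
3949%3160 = 789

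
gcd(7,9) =1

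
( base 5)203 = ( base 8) 65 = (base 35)1i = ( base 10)53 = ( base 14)3B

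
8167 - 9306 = -1139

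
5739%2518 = 703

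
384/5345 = 384/5345  =  0.07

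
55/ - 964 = - 55/964 = - 0.06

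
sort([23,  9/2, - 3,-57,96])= [ - 57, - 3,9/2,23,96]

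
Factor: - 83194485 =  - 3^1*5^1 * 11^1*504209^1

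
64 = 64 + 0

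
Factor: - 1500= -2^2* 3^1*5^3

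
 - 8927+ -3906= -12833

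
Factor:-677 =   -  677^1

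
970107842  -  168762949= 801344893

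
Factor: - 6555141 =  - 3^3*107^1*2269^1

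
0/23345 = 0=0.00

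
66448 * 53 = 3521744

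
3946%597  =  364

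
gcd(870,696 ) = 174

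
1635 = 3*545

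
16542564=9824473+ 6718091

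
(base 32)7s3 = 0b1111110000011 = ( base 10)8067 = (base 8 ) 17603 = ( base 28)a83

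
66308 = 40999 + 25309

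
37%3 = 1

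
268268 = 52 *5159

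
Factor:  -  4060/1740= - 7/3  =  - 3^ (-1) * 7^1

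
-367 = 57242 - 57609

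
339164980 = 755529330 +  - 416364350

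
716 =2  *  358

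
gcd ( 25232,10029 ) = 1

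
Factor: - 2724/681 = - 2^2 =-4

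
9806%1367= 237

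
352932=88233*4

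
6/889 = 6/889 = 0.01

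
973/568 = 973/568  =  1.71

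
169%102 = 67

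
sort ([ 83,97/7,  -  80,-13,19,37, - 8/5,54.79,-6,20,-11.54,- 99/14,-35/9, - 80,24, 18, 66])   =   [-80 ,  -  80,-13,-11.54, -99/14,-6, - 35/9, - 8/5,97/7,18 , 19,20, 24, 37, 54.79,66,83]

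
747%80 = 27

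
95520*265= 25312800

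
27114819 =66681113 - 39566294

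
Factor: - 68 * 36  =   - 2^4*3^2 * 17^1 = -2448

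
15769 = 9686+6083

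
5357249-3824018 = 1533231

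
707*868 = 613676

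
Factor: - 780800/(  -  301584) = 2^5*3^( - 1 ) * 5^2  *  103^(-1 ) = 800/309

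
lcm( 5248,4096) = 167936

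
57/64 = 57/64 = 0.89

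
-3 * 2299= -6897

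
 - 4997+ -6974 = - 11971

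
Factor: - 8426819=-8426819^1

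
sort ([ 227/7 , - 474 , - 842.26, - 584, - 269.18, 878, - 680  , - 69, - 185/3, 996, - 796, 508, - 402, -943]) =[ - 943, - 842.26, - 796, - 680, - 584, -474, - 402, - 269.18,-69, - 185/3,  227/7, 508, 878,996 ]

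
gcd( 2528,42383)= 1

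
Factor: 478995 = 3^1*5^1 * 11^1*2903^1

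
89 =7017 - 6928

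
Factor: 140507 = 23^1*41^1*149^1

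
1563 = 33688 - 32125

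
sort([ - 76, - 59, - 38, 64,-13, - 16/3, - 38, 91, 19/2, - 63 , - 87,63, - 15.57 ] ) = [ - 87, - 76, - 63,  -  59, - 38, - 38, - 15.57, - 13,-16/3,19/2,  63 , 64,91 ]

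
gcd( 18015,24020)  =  6005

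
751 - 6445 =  - 5694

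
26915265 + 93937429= 120852694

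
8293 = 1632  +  6661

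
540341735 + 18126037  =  558467772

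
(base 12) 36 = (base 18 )26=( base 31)1b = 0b101010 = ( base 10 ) 42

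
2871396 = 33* 87012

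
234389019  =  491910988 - 257521969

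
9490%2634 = 1588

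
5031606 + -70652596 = - 65620990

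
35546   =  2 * 17773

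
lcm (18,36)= 36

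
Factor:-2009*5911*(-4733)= 56205316867 = 7^2*23^1*41^1*257^1*4733^1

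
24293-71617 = - 47324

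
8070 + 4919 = 12989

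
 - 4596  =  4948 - 9544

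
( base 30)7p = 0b11101011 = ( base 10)235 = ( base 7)454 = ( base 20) bf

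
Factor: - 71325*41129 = - 3^2*5^2*11^1 * 317^1 * 3739^1  =  - 2933525925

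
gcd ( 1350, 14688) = 54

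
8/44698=4/22349 = 0.00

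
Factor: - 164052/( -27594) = 2^1*7^1  *31^1* 73^( - 1) = 434/73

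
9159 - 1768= 7391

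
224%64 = 32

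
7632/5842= 1 + 895/2921 = 1.31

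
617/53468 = 617/53468 = 0.01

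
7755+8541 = 16296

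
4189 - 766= 3423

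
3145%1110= 925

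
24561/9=2729= 2729.00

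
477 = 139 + 338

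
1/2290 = 1/2290 = 0.00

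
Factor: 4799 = 4799^1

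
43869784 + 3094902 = 46964686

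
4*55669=222676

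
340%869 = 340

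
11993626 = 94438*127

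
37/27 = 37/27 = 1.37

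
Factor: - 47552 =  - 2^6*743^1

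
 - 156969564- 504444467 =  - 661414031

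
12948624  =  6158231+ 6790393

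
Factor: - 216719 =-216719^1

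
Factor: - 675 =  - 3^3*5^2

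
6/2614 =3/1307= 0.00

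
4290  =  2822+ 1468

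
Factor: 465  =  3^1*5^1*31^1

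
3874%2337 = 1537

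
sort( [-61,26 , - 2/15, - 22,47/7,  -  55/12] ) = [-61,  -  22, - 55/12, - 2/15,47/7,  26] 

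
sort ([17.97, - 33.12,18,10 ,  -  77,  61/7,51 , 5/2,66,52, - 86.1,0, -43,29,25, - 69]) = [ - 86.1, - 77, - 69, - 43, - 33.12,  0,5/2, 61/7,10, 17.97,18,  25,  29,51, 52,66 ] 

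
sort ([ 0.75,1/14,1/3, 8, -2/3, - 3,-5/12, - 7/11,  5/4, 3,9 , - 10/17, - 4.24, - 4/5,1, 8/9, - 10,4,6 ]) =[ - 10, - 4.24, - 3, - 4/5,-2/3, - 7/11 , - 10/17,-5/12,1/14, 1/3,0.75,  8/9, 1 , 5/4, 3, 4, 6,  8,9]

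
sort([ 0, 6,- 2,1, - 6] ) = [ - 6,-2, 0,1,6 ] 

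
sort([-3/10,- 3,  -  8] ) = [ - 8, - 3, - 3/10]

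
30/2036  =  15/1018 = 0.01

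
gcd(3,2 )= 1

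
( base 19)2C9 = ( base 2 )1110111111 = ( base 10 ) 959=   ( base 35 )re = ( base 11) 7a2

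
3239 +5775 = 9014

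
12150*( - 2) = -24300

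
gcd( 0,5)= 5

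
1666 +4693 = 6359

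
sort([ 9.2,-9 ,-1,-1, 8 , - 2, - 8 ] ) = [-9, - 8, - 2, - 1,-1, 8, 9.2 ] 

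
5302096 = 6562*808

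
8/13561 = 8/13561 = 0.00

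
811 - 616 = 195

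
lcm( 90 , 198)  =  990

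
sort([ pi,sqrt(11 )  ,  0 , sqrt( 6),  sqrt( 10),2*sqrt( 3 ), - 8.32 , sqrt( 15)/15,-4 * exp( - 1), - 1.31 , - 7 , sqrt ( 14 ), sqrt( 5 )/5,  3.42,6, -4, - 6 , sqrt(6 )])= [ - 8.32, - 7, - 6,-4, - 4*exp( - 1), - 1.31 , 0, sqrt( 15 ) /15,sqrt( 5 ) /5 , sqrt( 6 ), sqrt (6),  pi , sqrt( 10),sqrt( 11 ) , 3.42, 2*sqrt( 3),sqrt( 14 ), 6]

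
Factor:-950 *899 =-2^1*5^2*19^1*  29^1*31^1=-854050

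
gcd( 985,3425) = 5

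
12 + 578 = 590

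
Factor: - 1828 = - 2^2 *457^1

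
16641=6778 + 9863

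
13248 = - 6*( - 2208)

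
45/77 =45/77 = 0.58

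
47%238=47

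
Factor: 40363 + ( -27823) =12540 = 2^2*3^1*5^1*11^1*19^1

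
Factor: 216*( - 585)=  - 126360 = - 2^3*3^5*5^1*13^1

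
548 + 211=759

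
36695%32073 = 4622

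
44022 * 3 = 132066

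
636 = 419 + 217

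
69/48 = 1 + 7/16 = 1.44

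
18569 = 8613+9956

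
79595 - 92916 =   -  13321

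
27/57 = 9/19 = 0.47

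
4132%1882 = 368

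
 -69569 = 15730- 85299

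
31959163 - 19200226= 12758937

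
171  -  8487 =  - 8316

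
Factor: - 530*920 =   -  487600 = -2^4*5^2 * 23^1*53^1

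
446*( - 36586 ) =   -  16317356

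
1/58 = 1/58 =0.02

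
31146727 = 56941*547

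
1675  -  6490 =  - 4815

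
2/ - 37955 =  - 2/37955 = - 0.00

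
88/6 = 44/3 = 14.67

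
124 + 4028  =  4152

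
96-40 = 56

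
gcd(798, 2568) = 6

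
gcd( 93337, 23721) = 1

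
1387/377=1387/377= 3.68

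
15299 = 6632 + 8667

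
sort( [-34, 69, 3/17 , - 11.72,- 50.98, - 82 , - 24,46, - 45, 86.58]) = [ - 82, - 50.98, - 45 , - 34, - 24, - 11.72, 3/17,46,69,86.58]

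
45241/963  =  46 + 943/963 = 46.98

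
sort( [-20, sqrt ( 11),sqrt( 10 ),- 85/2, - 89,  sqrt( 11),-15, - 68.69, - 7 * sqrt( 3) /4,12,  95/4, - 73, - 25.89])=[ - 89, - 73, - 68.69,-85/2, - 25.89, - 20, - 15 , - 7*sqrt(3 )/4,sqrt(10 ),sqrt( 11) , sqrt( 11), 12 , 95/4 ]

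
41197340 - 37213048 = 3984292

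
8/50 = 4/25 = 0.16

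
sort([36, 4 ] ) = [ 4,36 ] 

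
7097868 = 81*87628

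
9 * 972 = 8748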